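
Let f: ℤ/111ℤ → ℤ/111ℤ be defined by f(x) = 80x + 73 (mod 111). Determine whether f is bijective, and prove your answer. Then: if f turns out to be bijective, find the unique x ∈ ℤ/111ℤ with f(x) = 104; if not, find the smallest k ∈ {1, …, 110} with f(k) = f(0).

110

If f(a) = f(b), then 80a ≡ 80b (mod 111). Because gcd(80, 111) = 1, we may cancel 80 to get a ≡ b (mod 111).
We now compute 80⁻¹ mod 111 explicitly. Euclid's algorithm: 111 = 1·80 + 31, 80 = 2·31 + 18, 31 = 1·18 + 13, 18 = 1·13 + 5, 13 = 2·5 + 3, 5 = 1·3 + 2, 3 = 1·2 + 1; back-substituting gives 1 = 68·80 − 49·111, so 80⁻¹ ≡ 68 (mod 111).
For any y ∈ ℤ/111ℤ, x = 68(y − 73) mod 111 satisfies f(x) = 80·68(y − 73) + 73 ≡ y (since 80·68 ≡ 1 mod 111). So every y has a preimage.
Therefore f is bijective.
Since f is bijective, we compute f⁻¹(104): solve 80x + 73 ≡ 104 (mod 111), i.e. 80x ≡ 31 (mod 111).
Multiplying by 80⁻¹ = 68 gives x ≡ 68·31 = 2108 = 18·111 + 110 ≡ 110 (mod 111).
Check: f(110) = 80·110 + 73 = 8873 = 79·111 + 104 ≡ 104 (mod 111).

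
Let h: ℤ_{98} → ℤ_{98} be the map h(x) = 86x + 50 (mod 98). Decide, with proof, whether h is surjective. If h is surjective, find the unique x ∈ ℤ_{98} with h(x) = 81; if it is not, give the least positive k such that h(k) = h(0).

Since gcd(86, 98) = 2, we have 86x ≡ 0 (mod 2) for all x, so h(x) ≡ 0 (mod 2).
But 1 ≢ 0 (mod 2), so 1 ∈ ℤ_{98} has no preimage. So h is not surjective.
Since h is not surjective, we find the least positive k with h(k) = h(0): this means 86k ≡ 0 (mod 98), i.e. 98 ∣ 86k. Since gcd(86, 98) = 2, dividing through by 2 this holds exactly when 49 ∣ 43k, and as gcd(43, 49) = 1, exactly when 49 ∣ k.
The smallest positive such k is 49.

49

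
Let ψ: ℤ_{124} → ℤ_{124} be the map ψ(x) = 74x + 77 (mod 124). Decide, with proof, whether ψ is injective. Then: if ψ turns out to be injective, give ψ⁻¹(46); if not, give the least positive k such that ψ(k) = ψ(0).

We have gcd(74, 124) = 2 > 1. Taking s = 0 and t = 62: ψ(0) = 77 and ψ(62) = 74·62 + 77 = 4665 ≡ 77 (mod 124).
So ψ(0) = ψ(62) while 0 ≠ 62, therefore ψ is not injective.
Since ψ is not injective, we find the least positive k with ψ(k) = ψ(0): this means 74k ≡ 0 (mod 124), i.e. 124 ∣ 74k. Since gcd(74, 124) = 2, dividing through by 2 this holds exactly when 62 ∣ 37k, and as gcd(37, 62) = 1, exactly when 62 ∣ k.
The smallest positive such k is 62.

62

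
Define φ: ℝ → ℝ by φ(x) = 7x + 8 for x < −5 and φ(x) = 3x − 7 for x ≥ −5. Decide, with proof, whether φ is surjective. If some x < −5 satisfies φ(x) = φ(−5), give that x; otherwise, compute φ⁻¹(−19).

Both pieces are strictly increasing (slopes 7 and 3), so each is injective on its own interval.
The left piece maps (−∞, −5) onto (−∞, −27); the right piece maps [−5, ∞) onto [−22, ∞).
The union (−∞, −27) ∪ [−22, ∞) omits the interval between −27 and −22; in particular −27 has no preimage. So φ is not surjective.
Because the two images are disjoint, no x < −5 has φ(x) = φ(−5), so we compute φ⁻¹(−19): −19 lies in [−22, ∞), so solve 3x − 7 = −19: x = (−19 + 7)/3 = −4.

-4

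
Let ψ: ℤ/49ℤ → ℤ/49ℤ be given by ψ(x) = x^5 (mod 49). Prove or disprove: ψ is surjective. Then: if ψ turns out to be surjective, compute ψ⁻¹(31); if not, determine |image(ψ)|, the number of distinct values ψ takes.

43

ψ(0) = 0^5 = 0.
ψ(7): Repeated squaring mod 49: 7^1 ≡ 7, 7^2 ≡ 7² = 49 ≡ 0, 7^4 ≡ 0² = 0. Since 5 = 4 + 1, 7^5 ≡ 0·7: 0·7 = 0. So 7^5 ≡ 0 (mod 49).
So ψ(0) = ψ(7) = 0 while 0 ≠ 7, thus ψ is not injective.
A non-injective map from the 49-element set ℤ/49ℤ to itself takes at most 48 distinct values, so it cannot be surjective. So ψ is not surjective.
Since ψ is not surjective, we determine |image(ψ)|. Computing x^5 mod 49 for each x (by repeated squaring, reducing mod 49 at every step), the values ψ(0), ψ(1), …, ψ(48) are: 0, 1, 32, 47, 44, 38, 34, 0, 36, 4, 40, 37, 10, 20, 0, 22, 25, 33, 30, 31, 6, 0, 8, 46, 26, 23, 3, 41, 0, 43, 18, 19, 16, 24, 27, 0, 29, 39, 12, 9, 45, 13, 0, 15, 11, 5, 2, 17, 48.
The distinct values are {0, 1, 2, 3, 4, 5, 6, 8, 9, 10, 11, 12, 13, 15, 16, 17, 18, 19, 20, 22, 23, 24, 25, 26, 27, 29, 30, 31, 32, 33, 34, 36, 37, 38, 39, 40, 41, 43, 44, 45, 46, 47, 48}; there are 43 of them.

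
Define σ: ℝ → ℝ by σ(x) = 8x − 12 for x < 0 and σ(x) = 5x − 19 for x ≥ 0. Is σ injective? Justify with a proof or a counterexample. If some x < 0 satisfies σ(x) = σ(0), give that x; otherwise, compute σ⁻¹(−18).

Both pieces are strictly increasing (slopes 8 and 5), so each is injective on its own interval.
The left piece maps (−∞, 0) onto (−∞, −12); the right piece maps [0, ∞) onto [−19, ∞).
These images overlap. In particular σ(0) = −19 (right piece), and solving 8x − 12 = −19 on the left piece gives x = −7/8 < 0.
So σ(−7/8) = σ(0) with −7/8 ≠ 0, and σ is not injective. This x = −7/8 is the requested value below 0.

-7/8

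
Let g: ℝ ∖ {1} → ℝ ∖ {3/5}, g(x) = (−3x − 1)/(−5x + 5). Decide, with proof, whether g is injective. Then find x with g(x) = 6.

31/27

Suppose g(a) = g(b). Cross-multiplying: (−3a − 1)(−5b + 5) = (−3b − 1)(−5a + 5).
Expanding both sides and cancelling the symmetric terms leaves −20·(a − b) = 0. Since −20 ≠ 0, a = b. So g is injective.
Solving g(x) = 6: cross-multiplying gives −3x − 1 = 6(−5x + 5), which rearranges to 27x = 31, so x = 31/27.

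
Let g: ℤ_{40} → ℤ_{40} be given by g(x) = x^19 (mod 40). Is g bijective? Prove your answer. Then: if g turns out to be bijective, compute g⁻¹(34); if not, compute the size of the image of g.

g(0) = 0^19 = 0.
g(10): Repeated squaring mod 40: 10^1 ≡ 10, 10^2 ≡ 10² = 100 ≡ 20, 10^4 ≡ 20² = 400 ≡ 0, 10^8 ≡ 0² = 0, 10^16 ≡ 0² = 0. Since 19 = 16 + 2 + 1, 10^19 ≡ 0·20·10: 0·20 = 0, then 0·10 = 0. So 10^19 ≡ 0 (mod 40).
So g(0) = g(10) = 0 while 0 ≠ 10, thus g is not injective, hence not bijective.
Since g is not bijective, we determine |image(g)|. Computing x^19 mod 40 for each x (by repeated squaring, reducing mod 40 at every step), the values g(0), g(1), …, g(39) are: 0, 1, 8, 27, 24, 5, 16, 23, 32, 9, 0, 11, 8, 37, 24, 15, 16, 33, 32, 19, 0, 21, 8, 7, 24, 25, 16, 3, 32, 29, 0, 31, 8, 17, 24, 35, 16, 13, 32, 39.
The distinct values are {0, 1, 3, 5, 7, 8, 9, 11, 13, 15, 16, 17, 19, 21, 23, 24, 25, 27, 29, 31, 32, 33, 35, 37, 39}; there are 25 of them.

25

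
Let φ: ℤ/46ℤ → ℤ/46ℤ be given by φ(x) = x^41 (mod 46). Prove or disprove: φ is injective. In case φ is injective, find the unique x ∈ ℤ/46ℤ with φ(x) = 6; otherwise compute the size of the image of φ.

Computing x^41 mod 46 for each x (by repeated squaring, reducing mod 46 at every step), the values φ(0), φ(1), …, φ(45) are: 0, 1, 26, 29, 32, 7, 18, 11, 4, 13, 44, 15, 8, 25, 10, 19, 12, 5, 16, 37, 40, 43, 22, 23, 24, 3, 6, 9, 30, 41, 34, 27, 36, 21, 38, 31, 2, 33, 42, 35, 28, 39, 14, 17, 20, 45.
Every element of ℤ/46ℤ appears exactly once in this list, so φ is a bijection, and in particular injective.
Since φ is injective, we read off the preimage of 6 from the same table: φ(26) = 6, so φ⁻¹(6) = 26.

26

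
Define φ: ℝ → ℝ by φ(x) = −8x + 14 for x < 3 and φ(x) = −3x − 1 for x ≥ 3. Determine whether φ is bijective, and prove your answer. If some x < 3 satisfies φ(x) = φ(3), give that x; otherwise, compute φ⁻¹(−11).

10/3

Both pieces are strictly decreasing (slopes −8 and −3), so each is injective on its own interval.
The left piece maps (−∞, 3) onto (−10, ∞); the right piece maps [3, ∞) onto (−∞, −10].
Since −10 = −10, the images partition ℝ: φ is injective and surjective, hence bijective.
Because the two images are disjoint, no x < 3 has φ(x) = φ(3), so we compute φ⁻¹(−11): −11 lies in (−∞, −10], so solve −3x − 1 = −11: x = (−11 + 1)/(−3) = 10/3.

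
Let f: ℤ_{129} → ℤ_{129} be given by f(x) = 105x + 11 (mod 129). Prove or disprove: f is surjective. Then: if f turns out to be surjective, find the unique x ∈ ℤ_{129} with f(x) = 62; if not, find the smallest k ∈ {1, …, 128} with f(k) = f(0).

Since gcd(105, 129) = 3, we have 105x ≡ 0 (mod 3) for all x, so f(x) ≡ 2 (mod 3).
But 0 ≢ 2 (mod 3), so 0 ∈ ℤ_{129} has no preimage. Therefore f is not surjective.
Since f is not surjective, we find the least positive k with f(k) = f(0): this means 105k ≡ 0 (mod 129), i.e. 129 ∣ 105k. Since gcd(105, 129) = 3, dividing through by 3 this holds exactly when 43 ∣ 35k, and as gcd(35, 43) = 1, exactly when 43 ∣ k.
The smallest positive such k is 43.

43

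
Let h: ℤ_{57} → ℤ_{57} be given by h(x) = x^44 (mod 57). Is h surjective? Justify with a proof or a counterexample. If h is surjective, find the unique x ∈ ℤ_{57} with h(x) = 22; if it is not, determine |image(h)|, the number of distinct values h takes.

h(8): Repeated squaring mod 57: 8^1 ≡ 8, 8^2 ≡ 8² = 64 ≡ 7, 8^4 ≡ 7² = 49, 8^8 ≡ 49² = 2401 ≡ 7, 8^16 ≡ 7² = 49, 8^32 ≡ 49² = 2401 ≡ 7. Since 44 = 32 + 8 + 4, 8^44 ≡ 7·7·49: 7·7 = 49, then 49·49 = 2401 ≡ 7. So 8^44 ≡ 7 (mod 57).
h(11): Repeated squaring mod 57: 11^1 ≡ 11, 11^2 ≡ 11² = 121 ≡ 7, 11^4 ≡ 7² = 49, 11^8 ≡ 49² = 2401 ≡ 7, 11^16 ≡ 7² = 49, 11^32 ≡ 49² = 2401 ≡ 7. Since 44 = 32 + 8 + 4, 11^44 ≡ 7·7·49: 7·7 = 49, then 49·49 = 2401 ≡ 7. So 11^44 ≡ 7 (mod 57).
So h(8) = h(11) = 7 while 8 ≠ 11, so h is not injective.
A non-injective map from the 57-element set ℤ_{57} to itself takes at most 56 distinct values, so it cannot be surjective. Hence h is not surjective.
Since h is not surjective, we determine |image(h)|. Computing x^44 mod 57 for each x (by repeated squaring, reducing mod 57 at every step), the values h(0), h(1), …, h(56) are: 0, 1, 28, 6, 43, 4, 54, 49, 7, 36, 55, 7, 30, 16, 4, 24, 25, 28, 39, 19, 1, 9, 25, 43, 42, 16, 49, 45, 55, 55, 45, 49, 16, 42, 43, 25, 9, 1, 19, 39, 28, 25, 24, 4, 16, 30, 7, 55, 36, 7, 49, 54, 4, 43, 6, 28, 1.
The distinct values are {0, 1, 4, 6, 7, 9, 16, 19, 24, 25, 28, 30, 36, 39, 42, 43, 45, 49, 54, 55}; there are 20 of them.

20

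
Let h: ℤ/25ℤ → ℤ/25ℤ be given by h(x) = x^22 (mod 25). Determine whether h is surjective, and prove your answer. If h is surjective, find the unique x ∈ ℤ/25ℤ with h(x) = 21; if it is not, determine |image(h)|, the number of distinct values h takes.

11

h(0) = 0^22 = 0.
h(5): Repeated squaring mod 25: 5^1 ≡ 5, 5^2 ≡ 5² = 25 ≡ 0, 5^4 ≡ 0² = 0, 5^8 ≡ 0² = 0, 5^16 ≡ 0² = 0. Since 22 = 16 + 4 + 2, 5^22 ≡ 0·0·0: 0·0 = 0, then 0·0 = 0. So 5^22 ≡ 0 (mod 25).
So h(0) = h(5) = 0 while 0 ≠ 5, thus h is not injective.
A non-injective map from the 25-element set ℤ/25ℤ to itself takes at most 24 distinct values, so it cannot be surjective. So h is not surjective.
Since h is not surjective, we determine |image(h)|. Computing x^22 mod 25 for each x (by repeated squaring, reducing mod 25 at every step), the values h(0), h(1), …, h(24) are: 0, 1, 4, 9, 16, 0, 11, 24, 14, 6, 0, 21, 19, 19, 21, 0, 6, 14, 24, 11, 0, 16, 9, 4, 1.
The distinct values are {0, 1, 4, 6, 9, 11, 14, 16, 19, 21, 24}; there are 11 of them.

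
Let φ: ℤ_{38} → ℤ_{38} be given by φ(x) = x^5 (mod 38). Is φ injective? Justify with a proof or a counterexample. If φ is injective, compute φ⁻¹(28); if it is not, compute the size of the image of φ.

Computing x^5 mod 38 for each x (by repeated squaring, reducing mod 38 at every step), the values φ(0), φ(1), …, φ(37) are: 0, 1, 32, 15, 36, 9, 24, 11, 12, 35, 22, 7, 8, 33, 10, 21, 4, 25, 18, 19, 20, 13, 34, 17, 28, 5, 30, 31, 16, 3, 26, 27, 14, 29, 2, 23, 6, 37.
Every element of ℤ_{38} appears exactly once in this list, so φ is a bijection, and in particular injective.
Since φ is injective, we read off the preimage of 28 from the same table: φ(24) = 28, so φ⁻¹(28) = 24.

24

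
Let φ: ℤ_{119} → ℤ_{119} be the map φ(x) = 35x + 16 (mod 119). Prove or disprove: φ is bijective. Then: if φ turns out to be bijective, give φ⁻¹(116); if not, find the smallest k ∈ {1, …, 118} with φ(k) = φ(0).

We have gcd(35, 119) = 7 > 1. Taking a = 0 and b = 17: φ(0) = 16 and φ(17) = 35·17 + 16 = 611 ≡ 16 (mod 119).
So φ(0) = φ(17) while 0 ≠ 17, hence φ is not injective, hence not bijective.
Since φ is not bijective, we find the least positive k with φ(k) = φ(0): this means 35k ≡ 0 (mod 119), i.e. 119 ∣ 35k. Since gcd(35, 119) = 7, dividing through by 7 this holds exactly when 17 ∣ 5k, and as gcd(5, 17) = 1, exactly when 17 ∣ k.
The smallest positive such k is 17.

17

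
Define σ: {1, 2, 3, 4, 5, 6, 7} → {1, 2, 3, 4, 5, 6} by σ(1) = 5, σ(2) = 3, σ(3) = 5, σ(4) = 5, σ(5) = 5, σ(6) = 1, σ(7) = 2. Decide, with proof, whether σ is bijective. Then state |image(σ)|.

4

σ(1) = 5 = σ(3) with 1 ≠ 3, so σ is not injective, hence not bijective.
The image of σ is {1, 2, 3, 5}, which has 4 elements.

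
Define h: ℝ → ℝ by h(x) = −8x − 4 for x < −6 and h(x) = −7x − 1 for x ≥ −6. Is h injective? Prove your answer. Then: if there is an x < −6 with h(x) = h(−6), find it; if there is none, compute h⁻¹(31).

-32/7

Both pieces are strictly decreasing (slopes −8 and −7), so each is injective on its own interval.
The left piece maps (−∞, −6) onto (44, ∞); the right piece maps [−6, ∞) onto (−∞, 41].
These images are disjoint, so no value is attained by both pieces. Therefore h is injective.
Because the two images are disjoint, no x < −6 has h(x) = h(−6), so we compute h⁻¹(31): 31 lies in (−∞, 41], so solve −7x − 1 = 31: x = (31 + 1)/(−7) = −32/7.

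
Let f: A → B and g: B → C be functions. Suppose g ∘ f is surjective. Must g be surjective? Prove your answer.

surjective

Let c ∈ C. Since g ∘ f is surjective, some a ∈ A has g(f(a)) = c. Then b = f(a) ∈ B satisfies g(b) = c. So g is surjective.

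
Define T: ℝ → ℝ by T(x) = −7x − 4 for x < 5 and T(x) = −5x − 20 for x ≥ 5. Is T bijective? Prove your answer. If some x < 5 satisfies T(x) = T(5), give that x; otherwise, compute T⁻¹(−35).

31/7

Both pieces are strictly decreasing (slopes −7 and −5), so each is injective on its own interval.
The left piece maps (−∞, 5) onto (−39, ∞); the right piece maps [5, ∞) onto (−∞, −45].
The images leave a gap (−39 has no preimage), so T is not surjective, hence not bijective.
Because the two images are disjoint, no x < 5 has T(x) = T(5), so we compute T⁻¹(−35): −35 lies in (−39, ∞), so solve −7x − 4 = −35: x = (−35 + 4)/(−7) = 31/7.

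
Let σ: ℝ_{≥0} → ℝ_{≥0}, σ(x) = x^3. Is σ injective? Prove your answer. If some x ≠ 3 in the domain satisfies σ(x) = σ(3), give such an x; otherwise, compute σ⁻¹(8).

On ℝ_{≥0}, x ↦ x^3 is strictly increasing, so σ(a) = σ(b) forces a = b. Hence σ is injective.
Since x ↦ x^3 is strictly increasing on ℝ_{≥0}, it is injective there, so no x ≠ 3 in the domain has σ(x) = σ(3). We therefore compute σ⁻¹(8) = 8^{1/3} = 2 (indeed 2^3 = 8).

2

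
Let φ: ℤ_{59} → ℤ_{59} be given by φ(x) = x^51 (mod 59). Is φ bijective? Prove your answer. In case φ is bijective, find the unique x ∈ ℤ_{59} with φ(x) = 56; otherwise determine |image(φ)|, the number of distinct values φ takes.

37

Since 59 is prime, the nonzero elements of ℤ_{59} form a cyclic group of order 58.
As gcd(51, 58) = 1, raising to the 51st power is a bijection on this group: if a^51 ≡ b^51 then (ab^{−1})^51 = 1, and the only element of order dividing gcd(51, 58) = 1 is 1, so a = b.
With φ(0) = 0 this makes φ injective on all of ℤ_{59}, hence bijective (finite equal-size domain and codomain). In particular φ is bijective.
Since φ is bijective, we find the preimage of 56. The inverse of x ↦ x^51 on (ℤ_{59})^× is x ↦ x^33, because 51·33 = 1683 = 29·58 + 1 ≡ 1 (mod 58) and x^{58} = 1 for x ≠ 0 (Fermat). So φ⁻¹(56) = 56^33 mod 59.
Repeated squaring mod 59: 56^1 ≡ 56, 56^2 ≡ 56² = 3136 ≡ 9, 56^4 ≡ 9² = 81 ≡ 22, 56^8 ≡ 22² = 484 ≡ 12, 56^16 ≡ 12² = 144 ≡ 26, 56^32 ≡ 26² = 676 ≡ 27. Since 33 = 32 + 1, 56^33 ≡ 27·56: 27·56 = 1512 ≡ 37. So 56^33 ≡ 37 (mod 59).
Hence φ⁻¹(56) = 37.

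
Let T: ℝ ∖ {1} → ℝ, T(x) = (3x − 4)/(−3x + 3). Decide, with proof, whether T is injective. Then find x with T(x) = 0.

4/3

Suppose T(a) = T(b). Cross-multiplying: (3a − 4)(−3b + 3) = (3b − 4)(−3a + 3).
Expanding both sides and cancelling the symmetric terms leaves −3·(a − b) = 0. Since −3 ≠ 0, a = b. Hence T is injective.
Solving T(x) = 0: cross-multiplying gives 3x − 4 = 0(−3x + 3), which rearranges to 3x = 4, so x = 4/3.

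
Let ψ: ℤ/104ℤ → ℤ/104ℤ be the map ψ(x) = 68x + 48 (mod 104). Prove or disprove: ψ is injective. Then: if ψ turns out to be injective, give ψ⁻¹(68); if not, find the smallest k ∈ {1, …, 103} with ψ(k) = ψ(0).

26

We have gcd(68, 104) = 4 > 1. Taking a = 0 and b = 26: ψ(0) = 48 and ψ(26) = 68·26 + 48 = 1816 ≡ 48 (mod 104).
So ψ(0) = ψ(26) while 0 ≠ 26, hence ψ is not injective.
Since ψ is not injective, we find the least positive k with ψ(k) = ψ(0): this means 68k ≡ 0 (mod 104), i.e. 104 ∣ 68k. Since gcd(68, 104) = 4, dividing through by 4 this holds exactly when 26 ∣ 17k, and as gcd(17, 26) = 1, exactly when 26 ∣ k.
The smallest positive such k is 26.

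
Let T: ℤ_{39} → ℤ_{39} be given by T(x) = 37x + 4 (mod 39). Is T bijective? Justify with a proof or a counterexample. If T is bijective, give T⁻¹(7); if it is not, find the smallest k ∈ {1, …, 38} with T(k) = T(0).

18

If T(s) = T(t), then 37s ≡ 37t (mod 39). Because gcd(37, 39) = 1, we may cancel 37 to get s ≡ t (mod 39).
We now compute 37⁻¹ mod 39 explicitly. Euclid's algorithm: 39 = 1·37 + 2, 37 = 18·2 + 1; back-substituting gives 1 = 19·37 − 18·39, so 37⁻¹ ≡ 19 (mod 39).
Then y ↦ 19(y − 4) is a two-sided inverse to T, so every y ∈ ℤ_{39} has a preimage.
Thus T is bijective.
Since T is bijective, we find T⁻¹(7): we need 37x ≡ 7 − 4 ≡ 3 (mod 39). Using 37⁻¹ = 19: x ≡ 19·3 = 57 = 1·39 + 18, so x = 18.
Check: T(18) = 37·18 + 4 = 670 = 17·39 + 7 ≡ 7 (mod 39).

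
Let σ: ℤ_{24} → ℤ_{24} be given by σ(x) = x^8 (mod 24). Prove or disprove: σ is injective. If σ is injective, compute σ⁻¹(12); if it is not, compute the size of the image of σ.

σ(2): Repeated squaring mod 24: 2^1 ≡ 2, 2^2 ≡ 2² = 4, 2^4 ≡ 4² = 16, 2^8 ≡ 16² = 256 ≡ 16. So 2^8 ≡ 16 (mod 24).
σ(4): Repeated squaring mod 24: 4^1 ≡ 4, 4^2 ≡ 4² = 16, 4^4 ≡ 16² = 256 ≡ 16, 4^8 ≡ 16² = 256 ≡ 16. So 4^8 ≡ 16 (mod 24).
So σ(2) = σ(4) = 16 while 2 ≠ 4, so σ is not injective.
Since σ is not injective, we determine |image(σ)|. Computing x^8 mod 24 for each x (by repeated squaring, reducing mod 24 at every step), the values σ(0), σ(1), …, σ(23) are: 0, 1, 16, 9, 16, 1, 0, 1, 16, 9, 16, 1, 0, 1, 16, 9, 16, 1, 0, 1, 16, 9, 16, 1.
The distinct values are {0, 1, 9, 16}; there are 4 of them.

4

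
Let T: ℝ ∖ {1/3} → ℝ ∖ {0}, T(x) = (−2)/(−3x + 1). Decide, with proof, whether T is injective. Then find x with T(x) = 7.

3/7

Suppose T(s) = T(t). Cross-multiplying: (−2)(−3t + 1) = (−2)(−3s + 1).
Expanding both sides and cancelling the symmetric terms leaves −6·(s − t) = 0. Since −6 ≠ 0, s = t. So T is injective.
Solving T(x) = 7: cross-multiplying gives −2 = 7(−3x + 1), which rearranges to 21x = 9, so x = 3/7.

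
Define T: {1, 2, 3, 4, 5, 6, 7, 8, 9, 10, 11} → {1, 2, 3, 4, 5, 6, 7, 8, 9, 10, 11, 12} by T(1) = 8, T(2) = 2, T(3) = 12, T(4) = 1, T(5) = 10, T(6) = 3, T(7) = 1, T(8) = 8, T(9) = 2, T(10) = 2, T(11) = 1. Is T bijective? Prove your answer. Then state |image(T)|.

6

T(4) = 1 = T(7) with 4 ≠ 7, so T is not injective, hence not bijective.
The image of T is {1, 2, 3, 8, 10, 12}, which has 6 elements.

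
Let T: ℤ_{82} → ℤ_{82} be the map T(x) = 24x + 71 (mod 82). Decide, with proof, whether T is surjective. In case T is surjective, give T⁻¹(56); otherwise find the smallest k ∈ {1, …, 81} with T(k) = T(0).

41

Recall that surjectivity means every element of the codomain has a preimage under T.
Since gcd(24, 82) = 2, we have 24x ≡ 0 (mod 2) for all x, so T(x) ≡ 1 (mod 2).
But 0 ≢ 1 (mod 2), so 0 ∈ ℤ_{82} has no preimage. Hence T is not surjective.
Since T is not surjective, we find the least positive k with T(k) = T(0): this means 24k ≡ 0 (mod 82), i.e. 82 ∣ 24k. Since gcd(24, 82) = 2, dividing through by 2 this holds exactly when 41 ∣ 12k, and as gcd(12, 41) = 1, exactly when 41 ∣ k.
The smallest positive such k is 41.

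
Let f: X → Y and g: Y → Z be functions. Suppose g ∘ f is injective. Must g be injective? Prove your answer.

No. Take X = {0, 1, 2}, Y = {0, 1, 2, 3}, Z = {0, 1, 2, 3}, f(a) = a for each a ∈ X, and g(b) = 2 if b ∈ {2, 3} else g(b) = b.
Then g ∘ f = f is injective (X ⊂ Y and f is the inclusion), but g(2) = g(3) = 2 with 2 ≠ 3, so g is not injective.

not injective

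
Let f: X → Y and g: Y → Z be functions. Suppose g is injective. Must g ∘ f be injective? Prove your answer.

not injective

No. Take X = {0, 1}, Y = Z = {0, 1, 2, 3}, f(0) = f(1) = 0, and g = identity (injective).
Then (g ∘ f)(0) = (g ∘ f)(1) = 0 with 0 ≠ 1, so g ∘ f is not injective.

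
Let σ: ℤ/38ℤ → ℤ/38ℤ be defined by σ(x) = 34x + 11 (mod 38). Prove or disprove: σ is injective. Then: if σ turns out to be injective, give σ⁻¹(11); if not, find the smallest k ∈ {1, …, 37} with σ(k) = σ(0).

19

Recall: σ is injective if σ(x_1) = σ(x_2) implies x_1 = x_2.
We have gcd(34, 38) = 2 > 1. Taking x_1 = 0 and x_2 = 19: σ(0) = 11 and σ(19) = 34·19 + 11 = 657 ≡ 11 (mod 38).
So σ(0) = σ(19) while 0 ≠ 19, therefore σ is not injective.
Since σ is not injective, we find the least positive k with σ(k) = σ(0): this means 34k ≡ 0 (mod 38), i.e. 38 ∣ 34k. Since gcd(34, 38) = 2, dividing through by 2 this holds exactly when 19 ∣ 17k, and as gcd(17, 19) = 1, exactly when 19 ∣ k.
The smallest positive such k is 19.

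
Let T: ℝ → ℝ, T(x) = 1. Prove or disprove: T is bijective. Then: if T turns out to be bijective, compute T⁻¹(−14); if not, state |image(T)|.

T(0) = 1 = T(1) with 0 ≠ 1, so T is not injective, hence not bijective.
Since T is not bijective, we state |image(T)|: the image of T is {1}, which has 1 element.

1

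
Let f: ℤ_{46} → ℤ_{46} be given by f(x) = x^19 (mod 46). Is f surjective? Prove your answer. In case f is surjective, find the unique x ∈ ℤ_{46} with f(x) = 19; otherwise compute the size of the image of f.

15

Computing x^19 mod 46 for each x (by repeated squaring, reducing mod 46 at every step), the values f(0), f(1), …, f(45) are: 0, 1, 26, 29, 32, 7, 18, 11, 4, 13, 44, 15, 8, 25, 10, 19, 12, 5, 16, 37, 40, 43, 22, 23, 24, 3, 6, 9, 30, 41, 34, 27, 36, 21, 38, 31, 2, 33, 42, 35, 28, 39, 14, 17, 20, 45.
Every element of ℤ_{46} appears exactly once in this list, so f is a bijection, and in particular surjective.
Since f is surjective, we read off the preimage of 19 from the same table: f(15) = 19, so f⁻¹(19) = 15.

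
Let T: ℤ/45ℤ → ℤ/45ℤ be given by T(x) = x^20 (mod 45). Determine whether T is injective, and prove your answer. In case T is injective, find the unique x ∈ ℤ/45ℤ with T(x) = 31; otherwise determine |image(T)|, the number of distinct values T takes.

8

T(3): Repeated squaring mod 45: 3^1 ≡ 3, 3^2 ≡ 3² = 9, 3^4 ≡ 9² = 81 ≡ 36, 3^8 ≡ 36² = 1296 ≡ 36, 3^16 ≡ 36² = 1296 ≡ 36. Since 20 = 16 + 4, 3^20 ≡ 36·36: 36·36 = 1296 ≡ 36. So 3^20 ≡ 36 (mod 45).
T(6): Repeated squaring mod 45: 6^1 ≡ 6, 6^2 ≡ 6² = 36, 6^4 ≡ 36² = 1296 ≡ 36, 6^8 ≡ 36² = 1296 ≡ 36, 6^16 ≡ 36² = 1296 ≡ 36. Since 20 = 16 + 4, 6^20 ≡ 36·36: 36·36 = 1296 ≡ 36. So 6^20 ≡ 36 (mod 45).
So T(3) = T(6) = 36 while 3 ≠ 6, so T is not injective.
Since T is not injective, we determine |image(T)|. Computing x^20 mod 45 for each x (by repeated squaring, reducing mod 45 at every step), the values T(0), T(1), …, T(44) are: 0, 1, 31, 36, 16, 25, 36, 31, 1, 36, 10, 31, 36, 16, 16, 0, 31, 1, 36, 1, 40, 36, 16, 16, 36, 40, 1, 36, 1, 31, 0, 16, 16, 36, 31, 10, 36, 1, 31, 36, 25, 16, 36, 31, 1.
The distinct values are {0, 1, 10, 16, 25, 31, 36, 40}; there are 8 of them.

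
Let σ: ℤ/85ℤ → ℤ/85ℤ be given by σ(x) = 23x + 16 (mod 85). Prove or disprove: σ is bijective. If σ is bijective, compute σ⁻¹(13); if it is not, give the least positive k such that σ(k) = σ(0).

59

Recall that σ is injective if σ(s) = σ(t) implies s = t.
If σ(s) = σ(t), then 23s ≡ 23t (mod 85). Because gcd(23, 85) = 1, we may cancel 23 to get s ≡ t (mod 85).
We now compute 23⁻¹ mod 85 explicitly. Euclid's algorithm: 85 = 3·23 + 16, 23 = 1·16 + 7, 16 = 2·7 + 2, 7 = 3·2 + 1; back-substituting gives 1 = 37·23 − 10·85, so 23⁻¹ ≡ 37 (mod 85).
For any y ∈ ℤ/85ℤ, x = 37(y − 16) mod 85 satisfies σ(x) = 23·37(y − 16) + 16 ≡ y (since 23·37 ≡ 1 mod 85). So every y has a preimage.
Thus σ is bijective.
Since σ is bijective, we find σ⁻¹(13): we need 23x ≡ 13 − 16 ≡ 82 (mod 85). Using 23⁻¹ = 37: x ≡ 37·82 = 3034 = 35·85 + 59, so x = 59.
Check: σ(59) = 23·59 + 16 = 1373 = 16·85 + 13 ≡ 13 (mod 85).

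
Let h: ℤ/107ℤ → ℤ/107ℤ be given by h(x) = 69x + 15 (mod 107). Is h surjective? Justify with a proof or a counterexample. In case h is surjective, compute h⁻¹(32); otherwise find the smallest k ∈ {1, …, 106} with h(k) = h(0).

8

Since gcd(69, 107) = 1, 69 is invertible modulo 107. Euclid's algorithm: 107 = 1·69 + 38, 69 = 1·38 + 31, 38 = 1·31 + 7, 31 = 4·7 + 3, 7 = 2·3 + 1; back-substituting gives 1 = 76·69 − 49·107, so 69⁻¹ ≡ 76 (mod 107).
Then y ↦ 76(y − 15) is a two-sided inverse to h, so every y ∈ ℤ/107ℤ has a preimage.
Thus h is surjective.
Since h is surjective, we find h⁻¹(32): we need 69x ≡ 32 − 15 ≡ 17 (mod 107). Using 69⁻¹ = 76: x ≡ 76·17 = 1292 = 12·107 + 8, so x = 8.
Check: h(8) = 69·8 + 15 = 567 = 5·107 + 32 ≡ 32 (mod 107).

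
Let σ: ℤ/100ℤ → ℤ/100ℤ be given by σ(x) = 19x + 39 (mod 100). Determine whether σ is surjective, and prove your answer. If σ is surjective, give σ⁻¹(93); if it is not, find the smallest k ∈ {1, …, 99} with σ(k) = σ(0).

66

Recall: σ is surjective if every y in the codomain equals σ(x) for some x in the domain.
Since gcd(19, 100) = 1, 19 is invertible modulo 100. Euclid's algorithm: 100 = 5·19 + 5, 19 = 3·5 + 4, 5 = 1·4 + 1; back-substituting gives 1 = 79·19 − 15·100, so 19⁻¹ ≡ 79 (mod 100).
For any y ∈ ℤ/100ℤ, x = 79(y − 39) mod 100 satisfies σ(x) = 19·79(y − 39) + 39 ≡ y (since 19·79 ≡ 1 mod 100). So every y has a preimage.
Therefore σ is surjective.
Since σ is surjective, we find σ⁻¹(93): we need 19x ≡ 93 − 39 ≡ 54 (mod 100). Using 19⁻¹ = 79: x ≡ 79·54 = 4266 = 42·100 + 66, so x = 66.
Check: σ(66) = 19·66 + 39 = 1293 = 12·100 + 93 ≡ 93 (mod 100).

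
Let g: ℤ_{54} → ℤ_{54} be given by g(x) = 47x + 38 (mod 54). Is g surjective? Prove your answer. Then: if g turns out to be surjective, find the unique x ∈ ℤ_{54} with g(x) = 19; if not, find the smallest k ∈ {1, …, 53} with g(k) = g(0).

49

Since gcd(47, 54) = 1, 47 is invertible modulo 54. Euclid's algorithm: 54 = 1·47 + 7, 47 = 6·7 + 5, 7 = 1·5 + 2, 5 = 2·2 + 1; back-substituting gives 1 = 23·47 − 20·54, so 47⁻¹ ≡ 23 (mod 54).
Then y ↦ 23(y − 38) is a two-sided inverse to g, so every y ∈ ℤ_{54} has a preimage.
Thus g is surjective.
Since g is surjective, we compute g⁻¹(19): solve 47x + 38 ≡ 19 (mod 54), i.e. 47x ≡ 35 (mod 54).
Multiplying by 47⁻¹ = 23 gives x ≡ 23·35 = 805 = 14·54 + 49 ≡ 49 (mod 54).
Check: g(49) = 47·49 + 38 = 2341 = 43·54 + 19 ≡ 19 (mod 54).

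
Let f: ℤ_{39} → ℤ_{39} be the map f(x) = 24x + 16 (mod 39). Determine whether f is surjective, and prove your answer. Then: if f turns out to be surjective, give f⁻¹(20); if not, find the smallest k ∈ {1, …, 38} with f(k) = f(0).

Since gcd(24, 39) = 3, we have 24x ≡ 0 (mod 3) for all x, so f(x) ≡ 1 (mod 3).
But 0 ≢ 1 (mod 3), so 0 ∈ ℤ_{39} has no preimage. Hence f is not surjective.
Since f is not surjective, we find the least positive k with f(k) = f(0): this means 24k ≡ 0 (mod 39), i.e. 39 ∣ 24k. Since gcd(24, 39) = 3, dividing through by 3 this holds exactly when 13 ∣ 8k, and as gcd(8, 13) = 1, exactly when 13 ∣ k.
The smallest positive such k is 13.

13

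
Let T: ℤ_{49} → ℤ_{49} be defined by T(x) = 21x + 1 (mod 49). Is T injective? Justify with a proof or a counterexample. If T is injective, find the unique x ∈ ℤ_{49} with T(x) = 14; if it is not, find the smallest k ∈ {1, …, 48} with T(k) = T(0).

7

We have gcd(21, 49) = 7 > 1. Taking a = 0 and b = 7: T(0) = 1 and T(7) = 21·7 + 1 = 148 ≡ 1 (mod 49).
So T(0) = T(7) while 0 ≠ 7, hence T is not injective.
Since T is not injective, we find the least positive k with T(k) = T(0): this means 21k ≡ 0 (mod 49), i.e. 49 ∣ 21k. Since gcd(21, 49) = 7, dividing through by 7 this holds exactly when 7 ∣ 3k, and as gcd(3, 7) = 1, exactly when 7 ∣ k.
The smallest positive such k is 7.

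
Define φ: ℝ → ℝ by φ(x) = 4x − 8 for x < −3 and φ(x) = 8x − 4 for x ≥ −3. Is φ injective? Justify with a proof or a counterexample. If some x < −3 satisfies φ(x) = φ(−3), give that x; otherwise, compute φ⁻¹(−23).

-5

Both pieces are strictly increasing (slopes 4 and 8), so each is injective on its own interval.
The left piece maps (−∞, −3) onto (−∞, −20); the right piece maps [−3, ∞) onto [−28, ∞).
These images overlap. In particular φ(−3) = −28 (right piece), and solving 4x − 8 = −28 on the left piece gives x = −5 < −3.
So φ(−5) = φ(−3) with −5 ≠ −3, and φ is not injective. This x = −5 is the requested value below −3.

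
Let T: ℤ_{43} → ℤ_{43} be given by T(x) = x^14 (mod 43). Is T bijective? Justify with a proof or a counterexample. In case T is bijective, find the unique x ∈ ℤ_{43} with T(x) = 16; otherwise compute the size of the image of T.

T(1) = 1^14 = 1.
T(2): Repeated squaring mod 43: 2^1 ≡ 2, 2^2 ≡ 2² = 4, 2^4 ≡ 4² = 16, 2^8 ≡ 16² = 256 ≡ 41. Since 14 = 8 + 4 + 2, 2^14 ≡ 41·16·4: 41·16 = 656 ≡ 11, then 11·4 = 44 ≡ 1. So 2^14 ≡ 1 (mod 43).
So T(1) = T(2) = 1 while 1 ≠ 2, hence T is not injective, hence not bijective.
Since T is not bijective, we determine |image(T)|. Computing x^14 mod 43 for each x (by repeated squaring, reducing mod 43 at every step), the values T(0), T(1), …, T(42) are: 0, 1, 1, 36, 1, 36, 36, 6, 1, 6, 36, 1, 36, 6, 6, 6, 1, 6, 6, 36, 36, 1, 1, 36, 36, 6, 6, 1, 6, 6, 6, 36, 1, 36, 6, 1, 6, 36, 36, 1, 36, 1, 1.
The distinct values are {0, 1, 6, 36}; there are 4 of them.

4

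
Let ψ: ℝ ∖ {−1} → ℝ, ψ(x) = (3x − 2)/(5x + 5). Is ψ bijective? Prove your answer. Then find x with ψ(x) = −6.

If ψ(x) = 3/5, cross-multiplying gives 5(3x − 2) = 3(5x + 5), which simplifies to −10 = 15 — false.  So 3/5 has no preimage and ψ is not surjective.
Therefore ψ is not bijective.
Solving ψ(x) = −6: cross-multiplying gives 3x − 2 = −6(5x + 5), which rearranges to 33x = −28, so x = −28/33.

-28/33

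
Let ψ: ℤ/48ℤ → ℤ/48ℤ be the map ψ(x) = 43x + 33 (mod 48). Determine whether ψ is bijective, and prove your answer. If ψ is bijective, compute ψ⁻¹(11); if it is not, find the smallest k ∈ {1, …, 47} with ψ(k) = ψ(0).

If ψ(s) = ψ(t), then 43s ≡ 43t (mod 48). Because gcd(43, 48) = 1, we may cancel 43 to get s ≡ t (mod 48).
We now compute 43⁻¹ mod 48 explicitly. Euclid's algorithm: 48 = 1·43 + 5, 43 = 8·5 + 3, 5 = 1·3 + 2, 3 = 1·2 + 1; back-substituting gives 1 = 19·43 − 17·48, so 43⁻¹ ≡ 19 (mod 48).
Then y ↦ 19(y − 33) is a two-sided inverse to ψ, so every y ∈ ℤ/48ℤ has a preimage.
Thus ψ is bijective.
Since ψ is bijective, we compute ψ⁻¹(11): solve 43x + 33 ≡ 11 (mod 48), i.e. 43x ≡ 26 (mod 48).
Multiplying by 43⁻¹ = 19 gives x ≡ 19·26 = 494 = 10·48 + 14 ≡ 14 (mod 48).
Check: ψ(14) = 43·14 + 33 = 635 = 13·48 + 11 ≡ 11 (mod 48).

14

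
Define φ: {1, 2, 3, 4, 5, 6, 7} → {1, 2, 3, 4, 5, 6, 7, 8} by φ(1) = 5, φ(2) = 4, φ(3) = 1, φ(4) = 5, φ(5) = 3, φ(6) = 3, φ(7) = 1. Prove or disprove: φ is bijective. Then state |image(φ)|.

4

φ(1) = 5 = φ(4) with 1 ≠ 4, so φ is not injective, hence not bijective.
The image of φ is {1, 3, 4, 5}, which has 4 elements.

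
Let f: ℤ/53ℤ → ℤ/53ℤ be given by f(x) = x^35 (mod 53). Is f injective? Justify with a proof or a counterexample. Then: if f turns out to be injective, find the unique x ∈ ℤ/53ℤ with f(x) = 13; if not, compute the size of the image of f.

24

Since 53 is prime, the nonzero elements of ℤ/53ℤ form a cyclic group of order 52.
As gcd(35, 52) = 1, raising to the 35th power is a bijection on this group: if u^35 ≡ v^35 then (uv^{−1})^35 = 1, and the only element of order dividing gcd(35, 52) = 1 is 1, so u = v.
With f(0) = 0 this makes f injective on all of ℤ/53ℤ, hence bijective (finite equal-size domain and codomain). In particular f is injective.
Since f is injective, we find the preimage of 13. The inverse of x ↦ x^35 on (ℤ/53ℤ)^× is x ↦ x^3, because 35·3 = 105 = 2·52 + 1 ≡ 1 (mod 52) and x^{52} = 1 for x ≠ 0 (Fermat). So f⁻¹(13) = 13^3 mod 53.
Repeated squaring mod 53: 13^1 ≡ 13, 13^2 ≡ 13² = 169 ≡ 10. Since 3 = 2 + 1, 13^3 ≡ 10·13: 10·13 = 130 ≡ 24. So 13^3 ≡ 24 (mod 53).
Hence f⁻¹(13) = 24.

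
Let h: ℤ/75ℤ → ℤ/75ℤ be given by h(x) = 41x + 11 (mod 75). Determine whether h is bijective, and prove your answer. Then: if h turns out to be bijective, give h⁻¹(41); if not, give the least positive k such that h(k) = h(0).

Recall: h is injective when h(x_1) = h(x_2) forces x_1 = x_2.
Suppose h(x_1) = h(x_2) in ℤ/75ℤ. Then 41x_1 + 11 ≡ 41x_2 + 11 (mod 75), thus 41(x_1 − x_2) ≡ 0 (mod 75).
Since gcd(41, 75) = 1, 41 is invertible modulo 75, hence x_1 − x_2 ≡ 0 (mod 75), i.e. x_1 = x_2.
We now compute 41⁻¹ mod 75 explicitly. Euclid's algorithm: 75 = 1·41 + 34, 41 = 1·34 + 7, 34 = 4·7 + 6, 7 = 1·6 + 1; back-substituting gives 1 = 11·41 − 6·75, so 41⁻¹ ≡ 11 (mod 75).
Then y ↦ 11(y − 11) is a two-sided inverse to h, so every y ∈ ℤ/75ℤ has a preimage.
Therefore h is bijective.
Since h is bijective, we find h⁻¹(41): we need 41x ≡ 41 − 11 ≡ 30 (mod 75). Using 41⁻¹ = 11: x ≡ 11·30 = 330 = 4·75 + 30, so x = 30.
Check: h(30) = 41·30 + 11 = 1241 = 16·75 + 41 ≡ 41 (mod 75).

30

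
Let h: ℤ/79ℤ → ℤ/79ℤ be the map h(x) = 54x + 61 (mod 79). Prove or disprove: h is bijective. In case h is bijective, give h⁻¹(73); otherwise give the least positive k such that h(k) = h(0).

If h(u) = h(v), then 54u ≡ 54v (mod 79). Because gcd(54, 79) = 1, we may cancel 54 to get u ≡ v (mod 79).
We now compute 54⁻¹ mod 79 explicitly. Euclid's algorithm: 79 = 1·54 + 25, 54 = 2·25 + 4, 25 = 6·4 + 1; back-substituting gives 1 = 60·54 − 41·79, so 54⁻¹ ≡ 60 (mod 79).
Then y ↦ 60(y − 61) is a two-sided inverse to h, so every y ∈ ℤ/79ℤ has a preimage.
Hence h is bijective.
Since h is bijective, we find h⁻¹(73): we need 54x ≡ 73 − 61 ≡ 12 (mod 79). Using 54⁻¹ = 60: x ≡ 60·12 = 720 = 9·79 + 9, so x = 9.
Check: h(9) = 54·9 + 61 = 547 = 6·79 + 73 ≡ 73 (mod 79).

9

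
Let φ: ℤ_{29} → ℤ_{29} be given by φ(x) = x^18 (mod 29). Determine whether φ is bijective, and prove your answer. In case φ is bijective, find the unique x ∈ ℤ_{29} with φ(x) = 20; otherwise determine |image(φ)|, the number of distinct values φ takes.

15

φ(14): Repeated squaring mod 29: 14^1 ≡ 14, 14^2 ≡ 14² = 196 ≡ 22, 14^4 ≡ 22² = 484 ≡ 20, 14^8 ≡ 20² = 400 ≡ 23, 14^16 ≡ 23² = 529 ≡ 7. Since 18 = 16 + 2, 14^18 ≡ 7·22: 7·22 = 154 ≡ 9. So 14^18 ≡ 9 (mod 29).
φ(15): Repeated squaring mod 29: 15^1 ≡ 15, 15^2 ≡ 15² = 225 ≡ 22, 15^4 ≡ 22² = 484 ≡ 20, 15^8 ≡ 20² = 400 ≡ 23, 15^16 ≡ 23² = 529 ≡ 7. Since 18 = 16 + 2, 15^18 ≡ 7·22: 7·22 = 154 ≡ 9. So 15^18 ≡ 9 (mod 29).
So φ(14) = φ(15) = 9 while 14 ≠ 15, hence φ is not injective, hence not bijective.
Since φ is not bijective, we determine |image(φ)|. Computing x^18 mod 29 for each x (by repeated squaring, reducing mod 29 at every step), the values φ(0), φ(1), …, φ(28) are: 0, 1, 13, 6, 24, 16, 20, 23, 22, 7, 5, 4, 28, 25, 9, 9, 25, 28, 4, 5, 7, 22, 23, 20, 16, 24, 6, 13, 1.
The distinct values are {0, 1, 4, 5, 6, 7, 9, 13, 16, 20, 22, 23, 24, 25, 28}; there are 15 of them.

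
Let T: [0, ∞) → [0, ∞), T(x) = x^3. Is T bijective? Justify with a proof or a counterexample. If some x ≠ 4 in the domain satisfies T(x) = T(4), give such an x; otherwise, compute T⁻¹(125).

On [0, ∞), x ↦ x^3 is strictly increasing (injective) and for any y ∈ [0, ∞) the 3rd root y^{1/3} lies in [0, ∞) (surjective). So T is bijective.
Since x ↦ x^3 is strictly increasing on [0, ∞), it is injective there, so no x ≠ 4 in the domain has T(x) = T(4). We therefore compute T⁻¹(125) = 125^{1/3} = 5 (indeed 5^3 = 125).

5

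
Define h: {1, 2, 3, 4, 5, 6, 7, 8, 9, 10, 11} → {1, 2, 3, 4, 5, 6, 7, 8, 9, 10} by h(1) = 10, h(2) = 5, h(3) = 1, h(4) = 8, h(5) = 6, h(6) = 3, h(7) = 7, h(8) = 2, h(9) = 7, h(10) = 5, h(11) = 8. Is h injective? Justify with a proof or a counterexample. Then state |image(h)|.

h(7) = 7 = h(9) with 7 ≠ 9, so h is not injective.
The image of h is {1, 2, 3, 5, 6, 7, 8, 10}, which has 8 elements.

8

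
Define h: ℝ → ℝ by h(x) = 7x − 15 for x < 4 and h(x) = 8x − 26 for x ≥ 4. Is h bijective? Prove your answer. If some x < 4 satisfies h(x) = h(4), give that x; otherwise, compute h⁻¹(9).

Both pieces are strictly increasing (slopes 7 and 8), so each is injective on its own interval.
The left piece maps (−∞, 4) onto (−∞, 13); the right piece maps [4, ∞) onto [6, ∞).
These images overlap. In particular h(4) = 6 (right piece), and solving 7x − 15 = 6 on the left piece gives x = 3 < 4.
So h(3) = h(4) with 3 ≠ 4, and h is not injective, hence not bijective. This x = 3 is the requested value below 4.

3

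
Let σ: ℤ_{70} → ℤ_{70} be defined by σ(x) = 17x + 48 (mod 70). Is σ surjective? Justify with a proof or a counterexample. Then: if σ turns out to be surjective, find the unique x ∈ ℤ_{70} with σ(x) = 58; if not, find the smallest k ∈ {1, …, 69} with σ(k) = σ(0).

Since gcd(17, 70) = 1, 17 is invertible modulo 70. Euclid's algorithm: 70 = 4·17 + 2, 17 = 8·2 + 1; back-substituting gives 1 = 33·17 − 8·70, so 17⁻¹ ≡ 33 (mod 70).
Then y ↦ 33(y − 48) is a two-sided inverse to σ, so every y ∈ ℤ_{70} has a preimage.
Hence σ is surjective.
Since σ is surjective, we compute σ⁻¹(58): solve 17x + 48 ≡ 58 (mod 70), i.e. 17x ≡ 10 (mod 70).
Multiplying by 17⁻¹ = 33 gives x ≡ 33·10 = 330 = 4·70 + 50 ≡ 50 (mod 70).
Check: σ(50) = 17·50 + 48 = 898 = 12·70 + 58 ≡ 58 (mod 70).

50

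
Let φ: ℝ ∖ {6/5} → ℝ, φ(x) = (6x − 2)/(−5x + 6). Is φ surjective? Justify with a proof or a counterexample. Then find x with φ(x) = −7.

40/29

If φ(x) = −6/5, cross-multiplying gives −5(6x − 2) = 6(−5x + 6), which simplifies to 10 = 36 — false.  So −6/5 has no preimage and φ is not surjective.
Solving φ(x) = −7: cross-multiplying gives 6x − 2 = −7(−5x + 6), which rearranges to −29x = −40, so x = 40/29.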